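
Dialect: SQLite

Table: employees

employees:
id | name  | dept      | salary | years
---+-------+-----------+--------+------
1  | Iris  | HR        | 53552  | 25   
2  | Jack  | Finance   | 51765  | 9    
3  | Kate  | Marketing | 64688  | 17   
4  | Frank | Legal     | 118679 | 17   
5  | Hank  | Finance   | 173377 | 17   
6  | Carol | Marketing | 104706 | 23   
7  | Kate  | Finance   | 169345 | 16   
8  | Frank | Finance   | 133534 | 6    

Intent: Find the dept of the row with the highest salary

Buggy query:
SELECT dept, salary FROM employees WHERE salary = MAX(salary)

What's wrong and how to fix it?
Bug: WHERE is evaluated per row; an aggregate over the whole table isn't defined there

Fix: Use a subquery: WHERE salary = (SELECT MAX(salary) FROM employees)

Corrected query:
SELECT dept, salary FROM employees WHERE salary = (SELECT MAX(salary) FROM employees)

Result:
dept    | salary
--------+-------
Finance | 173377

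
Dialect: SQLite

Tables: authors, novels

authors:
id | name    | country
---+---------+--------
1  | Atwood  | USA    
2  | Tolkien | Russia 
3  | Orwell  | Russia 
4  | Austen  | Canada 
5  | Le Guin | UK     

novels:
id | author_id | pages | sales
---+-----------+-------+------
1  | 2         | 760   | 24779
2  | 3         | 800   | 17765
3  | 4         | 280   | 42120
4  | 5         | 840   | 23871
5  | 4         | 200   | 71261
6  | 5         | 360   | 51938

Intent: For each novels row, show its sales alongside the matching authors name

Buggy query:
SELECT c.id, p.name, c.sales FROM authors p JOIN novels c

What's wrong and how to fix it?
Bug: JOIN with no ON clause produces a cartesian product; every novels row pairs with every authors row

Fix: Specify the join condition linking the foreign key to the parent id

Corrected query:
SELECT c.id, p.name, c.sales FROM authors p JOIN novels c ON c.author_id = p.id

Result:
id | name    | sales
---+---------+------
1  | Tolkien | 24779
2  | Orwell  | 17765
3  | Austen  | 42120
4  | Le Guin | 23871
5  | Austen  | 71261
6  | Le Guin | 51938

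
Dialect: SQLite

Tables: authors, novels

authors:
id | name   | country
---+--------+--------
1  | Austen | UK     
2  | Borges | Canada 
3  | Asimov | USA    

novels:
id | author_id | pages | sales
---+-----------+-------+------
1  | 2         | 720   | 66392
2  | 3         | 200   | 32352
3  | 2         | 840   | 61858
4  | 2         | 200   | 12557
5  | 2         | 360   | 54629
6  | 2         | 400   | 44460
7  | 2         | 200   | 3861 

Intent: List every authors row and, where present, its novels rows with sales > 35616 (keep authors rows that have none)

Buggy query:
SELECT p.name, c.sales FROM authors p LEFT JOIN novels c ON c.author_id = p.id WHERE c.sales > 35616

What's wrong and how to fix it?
Bug: A WHERE condition on the right-hand table after LEFT JOIN drops unmatched parents

Fix: Move the right-table condition into the ON clause so unmatched parents are kept

Corrected query:
SELECT p.name, c.sales FROM authors p LEFT JOIN novels c ON c.author_id = p.id AND c.sales > 35616

Result:
name   | sales
-------+------
Austen | NULL 
Borges | 44460
Borges | 54629
Borges | 61858
Borges | 66392
Asimov | NULL 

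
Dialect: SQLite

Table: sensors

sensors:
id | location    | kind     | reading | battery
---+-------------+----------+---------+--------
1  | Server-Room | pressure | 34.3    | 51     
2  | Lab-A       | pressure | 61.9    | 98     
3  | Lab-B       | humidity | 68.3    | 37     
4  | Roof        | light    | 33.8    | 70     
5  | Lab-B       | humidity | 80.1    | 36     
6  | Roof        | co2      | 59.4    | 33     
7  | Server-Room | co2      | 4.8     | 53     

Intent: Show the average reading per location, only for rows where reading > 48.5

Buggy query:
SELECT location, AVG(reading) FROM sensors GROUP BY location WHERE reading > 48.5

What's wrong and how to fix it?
Bug: Row-level WHERE must come before GROUP BY in the clause order

Fix: Place WHERE between FROM and GROUP BY

Corrected query:
SELECT location, AVG(reading) FROM sensors WHERE reading > 48.5 GROUP BY location

Result:
location | AVG(reading)
---------+-------------
Lab-A    | 61.9        
Lab-B    | 74.2        
Roof     | 59.4        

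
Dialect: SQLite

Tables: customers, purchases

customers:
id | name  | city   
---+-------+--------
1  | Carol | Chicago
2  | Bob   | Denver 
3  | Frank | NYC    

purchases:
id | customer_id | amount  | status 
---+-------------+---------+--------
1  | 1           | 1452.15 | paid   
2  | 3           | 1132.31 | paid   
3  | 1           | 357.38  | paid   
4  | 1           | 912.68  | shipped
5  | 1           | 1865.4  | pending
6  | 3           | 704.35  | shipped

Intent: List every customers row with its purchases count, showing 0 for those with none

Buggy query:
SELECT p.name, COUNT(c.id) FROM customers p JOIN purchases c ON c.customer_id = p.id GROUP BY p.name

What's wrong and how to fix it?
Bug: INNER JOIN drops customers rows that have no matching purchases rows

Fix: Switch to LEFT JOIN to retain unmatched parent rows

Corrected query:
SELECT p.name, COUNT(c.id) FROM customers p LEFT JOIN purchases c ON c.customer_id = p.id GROUP BY p.name

Result:
name  | COUNT(c.id)
------+------------
Bob   | 0          
Carol | 4          
Frank | 2          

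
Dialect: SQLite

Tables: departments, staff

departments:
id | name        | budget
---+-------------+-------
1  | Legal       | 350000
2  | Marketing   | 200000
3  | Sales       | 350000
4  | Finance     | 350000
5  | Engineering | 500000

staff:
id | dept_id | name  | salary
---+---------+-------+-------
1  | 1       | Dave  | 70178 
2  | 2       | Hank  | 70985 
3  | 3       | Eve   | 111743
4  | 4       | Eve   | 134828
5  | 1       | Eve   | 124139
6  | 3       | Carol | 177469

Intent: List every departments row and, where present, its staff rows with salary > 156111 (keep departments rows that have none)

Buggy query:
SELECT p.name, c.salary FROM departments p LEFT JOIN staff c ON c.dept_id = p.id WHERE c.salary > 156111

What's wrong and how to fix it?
Bug: Filtering c.salary in WHERE discards the NULL rows produced by LEFT JOIN, turning it into an inner join

Fix: Put 'c.salary > 156111' in the JOIN's ON clause instead of WHERE

Corrected query:
SELECT p.name, c.salary FROM departments p LEFT JOIN staff c ON c.dept_id = p.id AND c.salary > 156111

Result:
name        | salary
------------+-------
Legal       | NULL  
Marketing   | NULL  
Sales       | 177469
Finance     | NULL  
Engineering | NULL  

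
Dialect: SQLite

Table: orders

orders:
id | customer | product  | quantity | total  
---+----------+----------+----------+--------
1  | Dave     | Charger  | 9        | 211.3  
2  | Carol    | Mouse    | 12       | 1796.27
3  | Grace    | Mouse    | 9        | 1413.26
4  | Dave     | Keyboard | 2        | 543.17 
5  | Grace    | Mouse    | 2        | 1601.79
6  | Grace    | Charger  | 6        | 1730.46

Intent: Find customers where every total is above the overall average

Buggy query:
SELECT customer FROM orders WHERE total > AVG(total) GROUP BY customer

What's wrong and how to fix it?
Bug: AVG() is an aggregate; it can't sit directly in WHERE

Fix: Compute the overall average in a scalar subquery and compare each group's MIN against it in HAVING

Corrected query:
SELECT customer FROM orders GROUP BY customer HAVING MIN(total) > (SELECT AVG(total) FROM orders)

Result:
customer
--------
Carol   
Grace   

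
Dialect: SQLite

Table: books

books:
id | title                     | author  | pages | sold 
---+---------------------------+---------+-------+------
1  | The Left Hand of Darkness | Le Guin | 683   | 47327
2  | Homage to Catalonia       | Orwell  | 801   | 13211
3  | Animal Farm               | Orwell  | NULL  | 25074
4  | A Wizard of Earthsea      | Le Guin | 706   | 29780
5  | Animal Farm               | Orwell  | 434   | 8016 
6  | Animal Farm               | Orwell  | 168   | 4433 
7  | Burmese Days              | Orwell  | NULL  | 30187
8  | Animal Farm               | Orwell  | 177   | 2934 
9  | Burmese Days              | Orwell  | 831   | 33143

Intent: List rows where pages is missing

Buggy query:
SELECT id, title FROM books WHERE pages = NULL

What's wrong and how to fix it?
Bug: '= NULL' is always unknown in SQL three-valued logic, so no rows match

Fix: Replace '= NULL' with 'IS NULL'

Corrected query:
SELECT id, title FROM books WHERE pages IS NULL

Result:
id | title       
---+-------------
3  | Animal Farm 
7  | Burmese Days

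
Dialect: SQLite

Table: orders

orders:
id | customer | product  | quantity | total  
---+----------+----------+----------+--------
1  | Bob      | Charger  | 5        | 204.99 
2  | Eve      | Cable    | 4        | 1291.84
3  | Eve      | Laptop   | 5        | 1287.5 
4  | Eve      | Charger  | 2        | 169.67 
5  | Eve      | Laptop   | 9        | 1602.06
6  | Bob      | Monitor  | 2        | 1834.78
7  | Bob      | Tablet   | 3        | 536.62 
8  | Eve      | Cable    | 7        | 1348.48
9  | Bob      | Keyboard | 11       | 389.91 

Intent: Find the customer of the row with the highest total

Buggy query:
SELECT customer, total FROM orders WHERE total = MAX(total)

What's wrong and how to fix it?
Bug: MAX(total) is an aggregate and cannot be used directly in WHERE

Fix: Wrap MAX in a scalar subquery so WHERE compares against a single value

Corrected query:
SELECT customer, total FROM orders WHERE total = (SELECT MAX(total) FROM orders)

Result:
customer | total  
---------+--------
Bob      | 1834.78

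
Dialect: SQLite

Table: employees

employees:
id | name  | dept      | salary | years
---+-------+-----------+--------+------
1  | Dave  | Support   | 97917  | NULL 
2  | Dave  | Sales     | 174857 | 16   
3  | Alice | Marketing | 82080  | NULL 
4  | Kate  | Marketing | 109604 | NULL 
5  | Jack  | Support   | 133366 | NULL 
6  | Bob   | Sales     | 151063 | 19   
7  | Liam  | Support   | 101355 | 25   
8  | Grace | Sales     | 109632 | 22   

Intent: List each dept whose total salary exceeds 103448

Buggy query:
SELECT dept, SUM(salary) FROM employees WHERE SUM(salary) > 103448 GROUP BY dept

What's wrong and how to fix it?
Bug: WHERE runs before GROUP BY, so aggregates aren't available there

Fix: Move the aggregate condition to a HAVING clause

Corrected query:
SELECT dept, SUM(salary) FROM employees GROUP BY dept HAVING SUM(salary) > 103448

Result:
dept      | SUM(salary)
----------+------------
Marketing | 191684     
Sales     | 435552     
Support   | 332638     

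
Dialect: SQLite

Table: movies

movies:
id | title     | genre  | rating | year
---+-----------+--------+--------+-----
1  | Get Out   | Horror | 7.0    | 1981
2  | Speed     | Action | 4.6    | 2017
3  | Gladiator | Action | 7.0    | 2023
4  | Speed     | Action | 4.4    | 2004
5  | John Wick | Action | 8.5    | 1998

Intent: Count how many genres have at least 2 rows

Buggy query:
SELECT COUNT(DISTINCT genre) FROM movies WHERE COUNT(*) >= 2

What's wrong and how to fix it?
Bug: COUNT(*) cannot appear in WHERE; the per-group count doesn't exist yet

Fix: Group first with HAVING COUNT(*) >= 2, then COUNT the resulting groups

Corrected query:
SELECT COUNT(*) FROM (SELECT genre FROM movies GROUP BY genre HAVING COUNT(*) >= 2)

Result:
COUNT(*)
--------
1       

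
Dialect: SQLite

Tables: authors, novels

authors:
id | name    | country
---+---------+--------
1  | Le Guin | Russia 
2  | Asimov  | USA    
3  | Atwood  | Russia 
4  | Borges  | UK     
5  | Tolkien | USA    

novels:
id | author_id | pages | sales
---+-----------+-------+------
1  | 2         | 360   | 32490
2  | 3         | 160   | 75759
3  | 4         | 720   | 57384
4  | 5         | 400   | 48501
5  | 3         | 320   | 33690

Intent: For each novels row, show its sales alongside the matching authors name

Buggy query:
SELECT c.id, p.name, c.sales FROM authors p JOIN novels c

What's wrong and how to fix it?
Bug: Missing join condition: each novels row is matched to all authors rows instead of just its own

Fix: Specify the join condition linking the foreign key to the parent id

Corrected query:
SELECT c.id, p.name, c.sales FROM authors p JOIN novels c ON c.author_id = p.id

Result:
id | name    | sales
---+---------+------
1  | Asimov  | 32490
2  | Atwood  | 75759
3  | Borges  | 57384
4  | Tolkien | 48501
5  | Atwood  | 33690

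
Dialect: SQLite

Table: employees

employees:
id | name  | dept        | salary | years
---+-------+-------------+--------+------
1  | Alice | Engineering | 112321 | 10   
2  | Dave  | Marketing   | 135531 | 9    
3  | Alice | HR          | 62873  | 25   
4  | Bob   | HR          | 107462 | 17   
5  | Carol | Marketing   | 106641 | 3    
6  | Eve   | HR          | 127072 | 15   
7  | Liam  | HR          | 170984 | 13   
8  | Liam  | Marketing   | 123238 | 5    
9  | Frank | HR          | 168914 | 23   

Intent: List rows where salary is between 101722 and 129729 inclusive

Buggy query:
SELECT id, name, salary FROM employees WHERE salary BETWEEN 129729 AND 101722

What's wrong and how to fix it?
Bug: BETWEEN expects the lower bound first; with 129729 AND 101722 the range is empty

Fix: Write BETWEEN 101722 AND 129729

Corrected query:
SELECT id, name, salary FROM employees WHERE salary BETWEEN 101722 AND 129729

Result:
id | name  | salary
---+-------+-------
1  | Alice | 112321
4  | Bob   | 107462
5  | Carol | 106641
6  | Eve   | 127072
8  | Liam  | 123238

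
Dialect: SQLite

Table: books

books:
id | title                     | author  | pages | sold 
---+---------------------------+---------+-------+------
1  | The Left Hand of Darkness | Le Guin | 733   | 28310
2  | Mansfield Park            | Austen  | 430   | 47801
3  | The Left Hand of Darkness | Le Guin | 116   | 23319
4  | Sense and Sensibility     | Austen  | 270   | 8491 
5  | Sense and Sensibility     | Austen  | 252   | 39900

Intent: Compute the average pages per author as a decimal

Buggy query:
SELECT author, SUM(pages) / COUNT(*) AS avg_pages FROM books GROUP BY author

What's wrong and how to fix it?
Bug: SUM(pages) and COUNT(*) are both integers; the division truncates the fractional part

Fix: Cast one side to REAL so the division keeps the fractional part

Corrected query:
SELECT author, SUM(pages) * 1.0 / COUNT(*) AS avg_pages FROM books GROUP BY author

Result:
author  | avg_pages 
--------+-----------
Austen  | 317.333333
Le Guin | 424.5     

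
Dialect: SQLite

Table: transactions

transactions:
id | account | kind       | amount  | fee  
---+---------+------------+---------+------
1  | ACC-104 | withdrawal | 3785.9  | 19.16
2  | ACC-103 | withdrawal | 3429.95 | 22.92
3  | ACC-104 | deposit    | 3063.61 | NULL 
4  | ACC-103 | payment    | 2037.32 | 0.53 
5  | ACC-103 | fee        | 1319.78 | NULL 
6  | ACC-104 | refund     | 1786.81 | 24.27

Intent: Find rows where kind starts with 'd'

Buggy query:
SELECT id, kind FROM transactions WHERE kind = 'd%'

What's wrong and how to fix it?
Bug: '=' compares the literal string including the % character; pattern matching needs LIKE

Fix: Use LIKE for wildcard pattern matching

Corrected query:
SELECT id, kind FROM transactions WHERE kind LIKE 'd%'

Result:
id | kind   
---+--------
3  | deposit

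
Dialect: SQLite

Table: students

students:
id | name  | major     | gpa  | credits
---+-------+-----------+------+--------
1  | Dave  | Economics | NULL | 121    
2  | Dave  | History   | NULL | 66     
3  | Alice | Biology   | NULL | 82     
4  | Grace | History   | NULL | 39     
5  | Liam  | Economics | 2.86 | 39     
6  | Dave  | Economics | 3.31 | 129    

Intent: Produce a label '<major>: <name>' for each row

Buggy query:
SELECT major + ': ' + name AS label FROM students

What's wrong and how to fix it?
Bug: '+' is numeric addition; on text columns SQLite converts them to 0 instead of concatenating

Fix: Replace + with || to concatenate text

Corrected query:
SELECT major || ': ' || name AS label FROM students

Result:
label          
---------------
Economics: Dave
History: Dave  
Biology: Alice 
History: Grace 
Economics: Liam
Economics: Dave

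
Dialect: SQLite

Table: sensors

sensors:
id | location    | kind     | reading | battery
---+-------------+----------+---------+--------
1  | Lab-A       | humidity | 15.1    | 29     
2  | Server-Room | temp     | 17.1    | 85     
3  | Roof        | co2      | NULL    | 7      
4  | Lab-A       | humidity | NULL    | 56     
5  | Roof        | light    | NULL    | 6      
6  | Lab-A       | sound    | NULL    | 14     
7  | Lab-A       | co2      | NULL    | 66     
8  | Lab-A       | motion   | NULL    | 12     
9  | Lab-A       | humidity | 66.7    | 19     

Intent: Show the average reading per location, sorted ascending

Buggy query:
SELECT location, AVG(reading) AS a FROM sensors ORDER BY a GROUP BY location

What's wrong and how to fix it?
Bug: GROUP BY must precede ORDER BY

Fix: Reorder: SELECT … FROM … GROUP BY … ORDER BY …

Corrected query:
SELECT location, AVG(reading) AS a FROM sensors GROUP BY location ORDER BY a

Result:
location    | a   
------------+-----
Roof        | NULL
Server-Room | 17.1
Lab-A       | 40.9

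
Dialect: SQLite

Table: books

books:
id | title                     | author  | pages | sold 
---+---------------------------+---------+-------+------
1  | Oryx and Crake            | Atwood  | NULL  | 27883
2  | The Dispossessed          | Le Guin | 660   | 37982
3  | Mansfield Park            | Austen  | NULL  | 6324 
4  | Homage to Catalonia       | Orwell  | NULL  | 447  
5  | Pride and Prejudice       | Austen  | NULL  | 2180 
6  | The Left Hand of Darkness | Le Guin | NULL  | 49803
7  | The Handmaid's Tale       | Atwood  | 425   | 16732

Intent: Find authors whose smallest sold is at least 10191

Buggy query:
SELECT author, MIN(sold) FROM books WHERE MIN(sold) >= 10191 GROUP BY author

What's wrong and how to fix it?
Bug: MIN() in WHERE is a misuse of aggregate

Fix: Replace WHERE with HAVING after the GROUP BY

Corrected query:
SELECT author, MIN(sold) FROM books GROUP BY author HAVING MIN(sold) >= 10191

Result:
author  | MIN(sold)
--------+----------
Atwood  | 16732    
Le Guin | 37982    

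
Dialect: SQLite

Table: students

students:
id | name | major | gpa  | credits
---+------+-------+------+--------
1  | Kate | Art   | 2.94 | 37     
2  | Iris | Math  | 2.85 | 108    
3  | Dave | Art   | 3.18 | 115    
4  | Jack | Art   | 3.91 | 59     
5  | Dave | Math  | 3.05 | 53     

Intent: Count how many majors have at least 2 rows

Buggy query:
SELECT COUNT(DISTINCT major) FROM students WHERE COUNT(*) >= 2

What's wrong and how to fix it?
Bug: COUNT(*) cannot appear in WHERE; the per-group count doesn't exist yet

Fix: Use a subquery that GROUPs and filters with HAVING, then count its rows

Corrected query:
SELECT COUNT(*) FROM (SELECT major FROM students GROUP BY major HAVING COUNT(*) >= 2)

Result:
COUNT(*)
--------
2       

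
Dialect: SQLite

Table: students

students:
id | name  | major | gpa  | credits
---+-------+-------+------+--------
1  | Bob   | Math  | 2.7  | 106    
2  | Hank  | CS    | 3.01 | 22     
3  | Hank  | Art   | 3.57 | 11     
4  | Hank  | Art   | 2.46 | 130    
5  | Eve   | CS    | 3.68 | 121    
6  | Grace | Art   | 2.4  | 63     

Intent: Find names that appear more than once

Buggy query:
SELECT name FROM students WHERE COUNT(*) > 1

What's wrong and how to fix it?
Bug: WHERE can't reference COUNT(*); aggregates are computed after WHERE

Fix: GROUP BY name, then filter groups with HAVING COUNT(*) > 1

Corrected query:
SELECT name FROM students GROUP BY name HAVING COUNT(*) > 1

Result:
name
----
Hank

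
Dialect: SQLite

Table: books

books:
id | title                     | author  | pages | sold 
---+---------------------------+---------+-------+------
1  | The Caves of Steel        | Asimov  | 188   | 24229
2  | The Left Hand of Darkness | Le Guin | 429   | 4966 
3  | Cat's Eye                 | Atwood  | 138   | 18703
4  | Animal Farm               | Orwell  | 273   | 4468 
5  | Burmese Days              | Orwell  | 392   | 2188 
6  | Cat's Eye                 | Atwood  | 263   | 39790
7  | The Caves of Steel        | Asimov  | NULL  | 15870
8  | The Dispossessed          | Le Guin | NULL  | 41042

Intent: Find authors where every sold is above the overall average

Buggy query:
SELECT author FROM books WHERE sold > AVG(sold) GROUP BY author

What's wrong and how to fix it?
Bug: AVG() is an aggregate; it can't sit directly in WHERE

Fix: Compute the overall average in a scalar subquery and compare each group's MIN against it in HAVING

Corrected query:
SELECT author FROM books GROUP BY author HAVING MIN(sold) > (SELECT AVG(sold) FROM books)

Result:
(no rows)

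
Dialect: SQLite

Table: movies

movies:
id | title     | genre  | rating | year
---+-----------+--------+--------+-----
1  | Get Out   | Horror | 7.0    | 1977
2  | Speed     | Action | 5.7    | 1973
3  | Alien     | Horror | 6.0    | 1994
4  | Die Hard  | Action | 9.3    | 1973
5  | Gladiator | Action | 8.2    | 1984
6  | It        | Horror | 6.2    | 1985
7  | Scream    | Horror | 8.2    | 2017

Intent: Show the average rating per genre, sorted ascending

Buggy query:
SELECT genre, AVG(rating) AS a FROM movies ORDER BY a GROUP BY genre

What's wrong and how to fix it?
Bug: GROUP BY must precede ORDER BY

Fix: Reorder: SELECT … FROM … GROUP BY … ORDER BY …

Corrected query:
SELECT genre, AVG(rating) AS a FROM movies GROUP BY genre ORDER BY a

Result:
genre  | a       
-------+---------
Horror | 6.85    
Action | 7.733333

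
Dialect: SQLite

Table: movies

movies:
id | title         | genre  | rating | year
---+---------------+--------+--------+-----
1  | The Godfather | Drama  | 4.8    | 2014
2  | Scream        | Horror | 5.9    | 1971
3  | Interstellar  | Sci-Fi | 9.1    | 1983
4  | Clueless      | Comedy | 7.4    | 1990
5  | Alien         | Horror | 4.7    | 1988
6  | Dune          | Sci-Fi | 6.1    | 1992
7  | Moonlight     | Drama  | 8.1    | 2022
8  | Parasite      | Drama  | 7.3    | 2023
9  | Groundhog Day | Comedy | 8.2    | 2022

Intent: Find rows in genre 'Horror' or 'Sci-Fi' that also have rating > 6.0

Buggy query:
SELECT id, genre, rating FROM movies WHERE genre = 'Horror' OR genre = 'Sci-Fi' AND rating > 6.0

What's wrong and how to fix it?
Bug: Without parentheses, AND is evaluated before OR, so the rating filter only applies to the 'Sci-Fi' branch

Fix: Group the OR with parentheses (or use IN), then AND the threshold

Corrected query:
SELECT id, genre, rating FROM movies WHERE (genre = 'Horror' OR genre = 'Sci-Fi') AND rating > 6.0

Result:
id | genre  | rating
---+--------+-------
3  | Sci-Fi | 9.1   
6  | Sci-Fi | 6.1   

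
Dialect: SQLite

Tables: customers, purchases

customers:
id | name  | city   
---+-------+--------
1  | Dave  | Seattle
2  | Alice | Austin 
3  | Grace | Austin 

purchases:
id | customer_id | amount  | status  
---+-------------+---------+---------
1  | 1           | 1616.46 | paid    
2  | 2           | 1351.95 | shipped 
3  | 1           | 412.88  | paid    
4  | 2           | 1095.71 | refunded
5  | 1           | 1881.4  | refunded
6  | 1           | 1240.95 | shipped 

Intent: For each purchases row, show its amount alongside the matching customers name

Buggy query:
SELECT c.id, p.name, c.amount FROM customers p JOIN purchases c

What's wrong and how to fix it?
Bug: JOIN with no ON clause produces a cartesian product; every purchases row pairs with every customers row

Fix: Add ON c.customer_id = p.id to the JOIN

Corrected query:
SELECT c.id, p.name, c.amount FROM customers p JOIN purchases c ON c.customer_id = p.id

Result:
id | name  | amount 
---+-------+--------
1  | Dave  | 1616.46
2  | Alice | 1351.95
3  | Dave  | 412.88 
4  | Alice | 1095.71
5  | Dave  | 1881.4 
6  | Dave  | 1240.95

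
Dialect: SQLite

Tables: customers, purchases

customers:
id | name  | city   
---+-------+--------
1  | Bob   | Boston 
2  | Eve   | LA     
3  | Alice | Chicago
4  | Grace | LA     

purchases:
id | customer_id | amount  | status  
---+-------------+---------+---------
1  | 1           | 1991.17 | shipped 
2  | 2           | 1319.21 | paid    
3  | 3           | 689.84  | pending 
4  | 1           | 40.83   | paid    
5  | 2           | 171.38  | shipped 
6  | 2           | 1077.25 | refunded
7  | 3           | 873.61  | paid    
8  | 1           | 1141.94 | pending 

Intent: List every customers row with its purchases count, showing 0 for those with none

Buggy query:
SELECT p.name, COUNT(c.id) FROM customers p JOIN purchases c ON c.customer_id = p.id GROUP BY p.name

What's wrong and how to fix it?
Bug: INNER JOIN drops customers rows that have no matching purchases rows

Fix: Use LEFT JOIN so parents without children still appear (COUNT(c.id) gives 0)

Corrected query:
SELECT p.name, COUNT(c.id) FROM customers p LEFT JOIN purchases c ON c.customer_id = p.id GROUP BY p.name

Result:
name  | COUNT(c.id)
------+------------
Alice | 2          
Bob   | 3          
Eve   | 3          
Grace | 0          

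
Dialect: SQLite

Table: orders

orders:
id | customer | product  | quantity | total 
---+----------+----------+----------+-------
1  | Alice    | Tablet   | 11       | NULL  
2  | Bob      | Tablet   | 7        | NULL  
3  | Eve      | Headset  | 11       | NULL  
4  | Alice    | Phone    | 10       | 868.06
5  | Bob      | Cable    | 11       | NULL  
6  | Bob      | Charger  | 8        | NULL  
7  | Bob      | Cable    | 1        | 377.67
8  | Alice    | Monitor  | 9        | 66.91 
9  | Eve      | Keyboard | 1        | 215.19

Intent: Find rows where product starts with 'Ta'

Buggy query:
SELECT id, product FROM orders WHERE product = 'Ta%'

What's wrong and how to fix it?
Bug: '=' compares the literal string including the % character; pattern matching needs LIKE

Fix: Use LIKE for wildcard pattern matching

Corrected query:
SELECT id, product FROM orders WHERE product LIKE 'Ta%'

Result:
id | product
---+--------
1  | Tablet 
2  | Tablet 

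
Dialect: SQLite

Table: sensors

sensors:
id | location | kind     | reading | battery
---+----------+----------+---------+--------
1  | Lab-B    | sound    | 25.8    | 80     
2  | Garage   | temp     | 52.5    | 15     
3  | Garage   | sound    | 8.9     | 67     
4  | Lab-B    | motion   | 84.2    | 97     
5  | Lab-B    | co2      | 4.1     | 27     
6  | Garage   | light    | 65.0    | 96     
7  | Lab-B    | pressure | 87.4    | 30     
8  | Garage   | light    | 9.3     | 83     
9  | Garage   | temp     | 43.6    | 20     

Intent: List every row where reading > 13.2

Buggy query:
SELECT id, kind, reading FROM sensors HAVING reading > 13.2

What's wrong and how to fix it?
Bug: HAVING filters the output of aggregation, but this query has no GROUP BY and no aggregate functions, so SQLite rejects it (HAVING clause on a non-aggregate query); the condition here is per row

Fix: Replace HAVING with WHERE since the condition applies to individual rows

Corrected query:
SELECT id, kind, reading FROM sensors WHERE reading > 13.2

Result:
id | kind     | reading
---+----------+--------
1  | sound    | 25.8   
2  | temp     | 52.5   
4  | motion   | 84.2   
6  | light    | 65     
7  | pressure | 87.4   
9  | temp     | 43.6   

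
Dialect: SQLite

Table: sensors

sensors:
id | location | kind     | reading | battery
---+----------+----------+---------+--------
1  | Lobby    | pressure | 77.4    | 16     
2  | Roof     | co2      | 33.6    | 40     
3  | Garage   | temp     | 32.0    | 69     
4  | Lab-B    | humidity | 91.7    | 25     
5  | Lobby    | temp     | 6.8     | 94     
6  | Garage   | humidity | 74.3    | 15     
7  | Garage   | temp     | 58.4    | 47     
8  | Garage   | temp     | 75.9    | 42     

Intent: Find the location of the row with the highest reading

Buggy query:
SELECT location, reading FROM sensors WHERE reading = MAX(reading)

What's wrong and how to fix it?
Bug: MAX(reading) is an aggregate and cannot be used directly in WHERE

Fix: Use a subquery: WHERE reading = (SELECT MAX(reading) FROM sensors)

Corrected query:
SELECT location, reading FROM sensors WHERE reading = (SELECT MAX(reading) FROM sensors)

Result:
location | reading
---------+--------
Lab-B    | 91.7   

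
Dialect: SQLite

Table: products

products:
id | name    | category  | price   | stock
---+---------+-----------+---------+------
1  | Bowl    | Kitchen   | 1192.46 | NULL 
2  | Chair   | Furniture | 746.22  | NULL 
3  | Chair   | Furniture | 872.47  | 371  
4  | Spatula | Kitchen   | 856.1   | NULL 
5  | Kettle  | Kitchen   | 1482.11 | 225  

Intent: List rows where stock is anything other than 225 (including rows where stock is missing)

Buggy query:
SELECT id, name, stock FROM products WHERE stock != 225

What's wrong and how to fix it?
Bug: 'stock != 225' is unknown when stock is NULL, so NULL rows are silently excluded

Fix: Handle NULL separately with IS NULL alongside the inequality

Corrected query:
SELECT id, name, stock FROM products WHERE stock != 225 OR stock IS NULL

Result:
id | name    | stock
---+---------+------
1  | Bowl    | NULL 
2  | Chair   | NULL 
3  | Chair   | 371  
4  | Spatula | NULL 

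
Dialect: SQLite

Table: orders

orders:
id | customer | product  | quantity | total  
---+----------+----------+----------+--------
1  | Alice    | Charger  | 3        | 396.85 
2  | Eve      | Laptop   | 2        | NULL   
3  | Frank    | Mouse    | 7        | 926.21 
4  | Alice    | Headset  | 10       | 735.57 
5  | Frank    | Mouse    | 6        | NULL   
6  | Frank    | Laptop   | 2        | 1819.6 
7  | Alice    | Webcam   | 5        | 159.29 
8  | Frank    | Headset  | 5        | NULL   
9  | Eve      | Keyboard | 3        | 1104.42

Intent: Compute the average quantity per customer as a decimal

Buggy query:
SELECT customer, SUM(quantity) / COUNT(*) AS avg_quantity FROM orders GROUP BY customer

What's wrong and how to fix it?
Bug: SUM(quantity) and COUNT(*) are both integers; the division truncates the fractional part

Fix: Multiply by 1.0 (or CAST to REAL) to force floating-point division

Corrected query:
SELECT customer, SUM(quantity) * 1.0 / COUNT(*) AS avg_quantity FROM orders GROUP BY customer

Result:
customer | avg_quantity
---------+-------------
Alice    | 6           
Eve      | 2.5         
Frank    | 5           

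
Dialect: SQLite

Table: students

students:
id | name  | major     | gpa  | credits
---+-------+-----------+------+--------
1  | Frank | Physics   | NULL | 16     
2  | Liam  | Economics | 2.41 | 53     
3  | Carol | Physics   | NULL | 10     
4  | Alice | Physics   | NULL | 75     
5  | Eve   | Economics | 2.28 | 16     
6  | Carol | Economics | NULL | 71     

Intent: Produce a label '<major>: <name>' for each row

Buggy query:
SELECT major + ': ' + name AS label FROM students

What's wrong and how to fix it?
Bug: '+' is numeric addition; on text columns SQLite converts them to 0 instead of concatenating

Fix: Replace + with || to concatenate text

Corrected query:
SELECT major || ': ' || name AS label FROM students

Result:
label           
----------------
Physics: Frank  
Economics: Liam 
Physics: Carol  
Physics: Alice  
Economics: Eve  
Economics: Carol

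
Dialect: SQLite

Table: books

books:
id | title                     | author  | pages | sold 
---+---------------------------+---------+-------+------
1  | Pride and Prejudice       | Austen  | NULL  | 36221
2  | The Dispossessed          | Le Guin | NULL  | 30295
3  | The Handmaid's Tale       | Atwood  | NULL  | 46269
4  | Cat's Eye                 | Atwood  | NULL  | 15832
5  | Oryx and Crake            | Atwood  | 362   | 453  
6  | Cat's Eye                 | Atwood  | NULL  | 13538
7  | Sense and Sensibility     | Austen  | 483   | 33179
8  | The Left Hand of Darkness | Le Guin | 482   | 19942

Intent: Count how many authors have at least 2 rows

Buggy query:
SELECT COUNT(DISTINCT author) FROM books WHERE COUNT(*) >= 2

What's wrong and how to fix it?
Bug: COUNT(*) cannot appear in WHERE; the per-group count doesn't exist yet

Fix: Group first with HAVING COUNT(*) >= 2, then COUNT the resulting groups

Corrected query:
SELECT COUNT(*) FROM (SELECT author FROM books GROUP BY author HAVING COUNT(*) >= 2)

Result:
COUNT(*)
--------
3       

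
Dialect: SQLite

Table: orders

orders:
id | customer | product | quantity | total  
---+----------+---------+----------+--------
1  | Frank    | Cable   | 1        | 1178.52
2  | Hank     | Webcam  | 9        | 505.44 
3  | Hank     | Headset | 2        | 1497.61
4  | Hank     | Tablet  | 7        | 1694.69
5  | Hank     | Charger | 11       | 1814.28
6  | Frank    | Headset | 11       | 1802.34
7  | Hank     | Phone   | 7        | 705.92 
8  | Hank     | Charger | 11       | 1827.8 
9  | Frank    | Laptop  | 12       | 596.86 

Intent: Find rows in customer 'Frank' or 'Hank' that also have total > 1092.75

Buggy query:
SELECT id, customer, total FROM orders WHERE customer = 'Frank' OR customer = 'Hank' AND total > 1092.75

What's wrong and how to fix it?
Bug: AND binds tighter than OR, so this parses as customer = 'Frank' OR (customer = 'Hank' AND total > 1092.75)

Fix: Group the OR with parentheses (or use IN), then AND the threshold

Corrected query:
SELECT id, customer, total FROM orders WHERE (customer = 'Frank' OR customer = 'Hank') AND total > 1092.75

Result:
id | customer | total  
---+----------+--------
1  | Frank    | 1178.52
3  | Hank     | 1497.61
4  | Hank     | 1694.69
5  | Hank     | 1814.28
6  | Frank    | 1802.34
8  | Hank     | 1827.8 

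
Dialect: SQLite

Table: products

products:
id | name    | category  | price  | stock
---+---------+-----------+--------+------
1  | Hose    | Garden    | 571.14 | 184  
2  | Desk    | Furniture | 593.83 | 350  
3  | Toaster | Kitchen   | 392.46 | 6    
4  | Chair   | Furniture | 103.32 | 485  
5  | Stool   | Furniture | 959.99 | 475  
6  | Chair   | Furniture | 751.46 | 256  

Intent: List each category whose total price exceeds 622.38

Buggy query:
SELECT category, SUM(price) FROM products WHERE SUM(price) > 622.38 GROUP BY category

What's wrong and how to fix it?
Bug: Aggregate functions cannot appear in a WHERE clause

Fix: Move the aggregate condition to a HAVING clause

Corrected query:
SELECT category, SUM(price) FROM products GROUP BY category HAVING SUM(price) > 622.38

Result:
category  | SUM(price)
----------+-----------
Furniture | 2408.6    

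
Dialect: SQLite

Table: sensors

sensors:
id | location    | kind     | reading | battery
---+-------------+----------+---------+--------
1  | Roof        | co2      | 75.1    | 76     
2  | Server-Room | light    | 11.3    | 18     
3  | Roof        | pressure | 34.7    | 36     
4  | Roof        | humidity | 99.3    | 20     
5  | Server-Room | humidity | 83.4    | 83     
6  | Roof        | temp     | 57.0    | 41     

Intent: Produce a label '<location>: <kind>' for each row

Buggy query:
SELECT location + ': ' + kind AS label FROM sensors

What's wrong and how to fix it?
Bug: SQLite uses || for string concatenation; + coerces text to numbers (yielding 0)

Fix: Replace + with || to concatenate text

Corrected query:
SELECT location || ': ' || kind AS label FROM sensors

Result:
label                
---------------------
Roof: co2            
Server-Room: light   
Roof: pressure       
Roof: humidity       
Server-Room: humidity
Roof: temp           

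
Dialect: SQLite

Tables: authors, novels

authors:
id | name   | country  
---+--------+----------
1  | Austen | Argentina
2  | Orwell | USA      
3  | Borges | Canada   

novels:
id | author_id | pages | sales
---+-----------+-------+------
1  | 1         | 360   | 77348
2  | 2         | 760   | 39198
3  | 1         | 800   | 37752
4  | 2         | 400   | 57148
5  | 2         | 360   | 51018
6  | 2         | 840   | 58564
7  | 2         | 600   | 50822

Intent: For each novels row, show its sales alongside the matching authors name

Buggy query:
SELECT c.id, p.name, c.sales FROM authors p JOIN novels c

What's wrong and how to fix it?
Bug: JOIN with no ON clause produces a cartesian product; every novels row pairs with every authors row

Fix: Add ON c.author_id = p.id to the JOIN

Corrected query:
SELECT c.id, p.name, c.sales FROM authors p JOIN novels c ON c.author_id = p.id

Result:
id | name   | sales
---+--------+------
1  | Austen | 77348
2  | Orwell | 39198
3  | Austen | 37752
4  | Orwell | 57148
5  | Orwell | 51018
6  | Orwell | 58564
7  | Orwell | 50822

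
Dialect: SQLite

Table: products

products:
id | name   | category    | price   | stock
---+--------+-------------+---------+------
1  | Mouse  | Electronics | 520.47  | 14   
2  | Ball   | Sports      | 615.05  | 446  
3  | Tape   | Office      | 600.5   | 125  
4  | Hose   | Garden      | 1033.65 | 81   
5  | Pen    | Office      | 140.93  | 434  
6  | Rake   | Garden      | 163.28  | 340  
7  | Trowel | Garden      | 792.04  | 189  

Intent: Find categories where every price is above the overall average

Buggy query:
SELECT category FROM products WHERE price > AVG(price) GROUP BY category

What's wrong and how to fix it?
Bug: WHERE evaluates per row before aggregation, so AVG() is unavailable

Fix: Use a subquery for AVG and a HAVING MIN(...) filter so the condition holds for every row in the group

Corrected query:
SELECT category FROM products GROUP BY category HAVING MIN(price) > (SELECT AVG(price) FROM products)

Result:
category
--------
Sports  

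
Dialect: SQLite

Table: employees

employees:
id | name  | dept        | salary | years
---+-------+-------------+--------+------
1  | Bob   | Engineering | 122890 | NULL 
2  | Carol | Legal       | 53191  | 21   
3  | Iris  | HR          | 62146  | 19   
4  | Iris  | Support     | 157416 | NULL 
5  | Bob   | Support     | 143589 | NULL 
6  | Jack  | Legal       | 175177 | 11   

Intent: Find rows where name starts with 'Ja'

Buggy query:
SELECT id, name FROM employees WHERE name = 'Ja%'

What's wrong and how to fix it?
Bug: Wildcards only work with LIKE; '=' treats '%' as a literal character

Fix: Replace '=' with LIKE so 'Ja%' is treated as a pattern

Corrected query:
SELECT id, name FROM employees WHERE name LIKE 'Ja%'

Result:
id | name
---+-----
6  | Jack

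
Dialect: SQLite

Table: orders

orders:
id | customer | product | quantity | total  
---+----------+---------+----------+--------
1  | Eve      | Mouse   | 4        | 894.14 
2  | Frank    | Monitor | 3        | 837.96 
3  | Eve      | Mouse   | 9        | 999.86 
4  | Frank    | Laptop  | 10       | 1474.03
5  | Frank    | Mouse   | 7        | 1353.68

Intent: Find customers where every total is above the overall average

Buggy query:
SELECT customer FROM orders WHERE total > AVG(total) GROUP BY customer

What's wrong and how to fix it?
Bug: WHERE evaluates per row before aggregation, so AVG() is unavailable

Fix: Use a subquery for AVG and a HAVING MIN(...) filter so the condition holds for every row in the group

Corrected query:
SELECT customer FROM orders GROUP BY customer HAVING MIN(total) > (SELECT AVG(total) FROM orders)

Result:
(no rows)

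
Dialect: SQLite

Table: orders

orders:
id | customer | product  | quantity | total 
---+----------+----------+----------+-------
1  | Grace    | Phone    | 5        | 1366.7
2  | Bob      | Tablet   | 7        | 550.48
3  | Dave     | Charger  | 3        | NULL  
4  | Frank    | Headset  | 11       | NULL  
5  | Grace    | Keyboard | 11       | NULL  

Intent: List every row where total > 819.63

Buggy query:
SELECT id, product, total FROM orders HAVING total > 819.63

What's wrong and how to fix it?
Bug: This is a non-aggregate query (no GROUP BY, no aggregates), so in SQLite the HAVING clause is invalid here; a row-level condition belongs in WHERE

Fix: Replace HAVING with WHERE since the condition applies to individual rows

Corrected query:
SELECT id, product, total FROM orders WHERE total > 819.63

Result:
id | product | total 
---+---------+-------
1  | Phone   | 1366.7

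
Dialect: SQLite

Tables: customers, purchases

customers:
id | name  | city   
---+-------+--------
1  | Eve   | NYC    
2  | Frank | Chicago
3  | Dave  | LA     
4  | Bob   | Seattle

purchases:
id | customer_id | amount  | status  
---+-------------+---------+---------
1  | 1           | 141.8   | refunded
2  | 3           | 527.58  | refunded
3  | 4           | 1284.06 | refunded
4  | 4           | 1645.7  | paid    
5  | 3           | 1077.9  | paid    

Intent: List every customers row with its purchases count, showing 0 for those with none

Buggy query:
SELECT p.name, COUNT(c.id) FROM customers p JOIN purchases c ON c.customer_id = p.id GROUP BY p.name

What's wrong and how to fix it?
Bug: INNER JOIN drops customers rows that have no matching purchases rows

Fix: Switch to LEFT JOIN to retain unmatched parent rows

Corrected query:
SELECT p.name, COUNT(c.id) FROM customers p LEFT JOIN purchases c ON c.customer_id = p.id GROUP BY p.name

Result:
name  | COUNT(c.id)
------+------------
Bob   | 2          
Dave  | 2          
Eve   | 1          
Frank | 0          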